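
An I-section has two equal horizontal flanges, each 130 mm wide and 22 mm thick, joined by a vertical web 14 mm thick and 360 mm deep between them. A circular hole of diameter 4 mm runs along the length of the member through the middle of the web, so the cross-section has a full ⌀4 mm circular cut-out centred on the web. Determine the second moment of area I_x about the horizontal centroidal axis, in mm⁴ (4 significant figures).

Decompose the section into non-overlapping parts with the origin at the bottom-left of its bounding rectangle.
Bottom flange: 130 × 22, A = 2 860 mm², y = 11 mm, Ī = 115 353 mm⁴.
Web: 14 × 360, A = 5 040 mm², y = 202 mm, Ī = 54 432 000 mm⁴.
Top flange: 130 × 22, A = 2 860 mm², y = 393 mm, Ī = 115 353 mm⁴.
Hole (subtracted): ⌀4, A = 12.5664 mm², y = 202 mm, Ī = 12.5664 mm⁴.
By symmetry the centroid is at mid-height, ȳ = 202 mm.
Transfer each piece to the horizontal centroidal axis using Ī + A·d² with d = y − 202:
  bottom flange: d = -191 mm → contributes +104 451 013 mm⁴
  web: d = 0 mm → contributes +54 432 000 mm⁴
  top flange: d = 191 mm → contributes +104 451 013 mm⁴
  hole: d = 0 mm → contributes −12.5664 mm⁴
Total I = 263 334 014 mm⁴.

I_x ≈ 2.633 × 10⁸ mm⁴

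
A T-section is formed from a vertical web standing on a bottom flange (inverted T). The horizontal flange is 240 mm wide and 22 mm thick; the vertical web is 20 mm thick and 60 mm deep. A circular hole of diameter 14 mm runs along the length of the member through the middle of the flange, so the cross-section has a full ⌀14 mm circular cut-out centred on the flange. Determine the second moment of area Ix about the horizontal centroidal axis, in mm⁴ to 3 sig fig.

Decompose the section into non-overlapping parts with the origin at the bottom-left of its bounding rectangle.
Flange: 240 × 22, A = 5 280 mm², y = 11 mm, Ī = 212 960 mm⁴.
Web: 20 × 60, A = 1 200 mm², y = 52 mm, Ī = 360 000 mm⁴.
Hole (subtracted): ⌀14, A = 153.94 mm², y = 11 mm, Ī = 1885.7 mm⁴.
Centroid: ȳ = ΣA·y / ΣA = 18.777 mm.
Transfer each piece to the horizontal centroidal axis using Ī + A·d² with d = y − 18.777:
  flange: d = -7.7774 mm → contributes +532 332 mm⁴
  web: d = 33.223 mm → contributes +1 684 493 mm⁴
  hole: d = -7.7774 mm → contributes −11 197 mm⁴
Total I = 2 205 629 mm⁴.

Ix ≈ 2.21 × 10⁶ mm⁴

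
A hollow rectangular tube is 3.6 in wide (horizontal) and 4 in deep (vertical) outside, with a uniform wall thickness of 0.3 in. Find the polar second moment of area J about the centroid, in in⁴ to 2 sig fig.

Split into non-overlapping primitives; take the origin at the lower-left of the bounding box.
Outer rectangle: 3.6 × 4, A = 14.4 in², y = 2 in, Ī = 19.2 in⁴.
Inner void (subtracted): 3 × 3.4, A = 10.2 in², y = 2 in, Ī = 9.826 in⁴.
By symmetry the centroid is at mid-height, ȳ = 2 in.
All pieces are centred on the centroidal x-axis, so I = ΣĪ (holes subtracted) = 9.374 in⁴.
Repeating about the centroidal y-axis gives I_y = 7.902 in⁴.
Polar second moment: J = I_x + I_y = 17.28 in⁴.

J ≈ 17 in⁴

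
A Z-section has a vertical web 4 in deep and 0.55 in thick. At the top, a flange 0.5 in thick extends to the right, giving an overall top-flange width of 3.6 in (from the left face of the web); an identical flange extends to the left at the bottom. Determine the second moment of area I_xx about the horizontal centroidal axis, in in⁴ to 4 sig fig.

I_xx ≈ 12.34 in⁴

Decompose the section into non-overlapping parts with the origin at the bottom-left of its bounding rectangle.
Web: 0.55 × 4, A = 2.2 in², y = 2 in, Ī = 2.93333 in⁴.
Top flange (beyond web): 3.05 × 0.5, A = 1.525 in², y = 3.75 in, Ī = 0.0317708 in⁴.
Bottom flange (beyond web): 3.05 × 0.5, A = 1.525 in², y = 0.25 in, Ī = 0.0317708 in⁴.
Centroid: ȳ = ΣA·y / ΣA = 2 in.
Transfer each piece to the horizontal centroidal axis using Ī + A·d² with d = y − 2:
  web: d = 0 in → contributes +2.93333 in⁴
  top flange (beyond web): d = 1.75 in → contributes +4.70208 in⁴
  bottom flange (beyond web): d = -1.75 in → contributes +4.70208 in⁴
Total I = 12.3375 in⁴.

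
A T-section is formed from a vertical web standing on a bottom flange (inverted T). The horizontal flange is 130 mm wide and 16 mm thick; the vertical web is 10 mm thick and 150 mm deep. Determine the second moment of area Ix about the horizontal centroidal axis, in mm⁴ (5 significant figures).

Ix ≈ 8.8607 × 10⁶ mm⁴

Split into non-overlapping primitives; take the origin at the lower-left of the bounding box.
Flange: 130 × 16, A = 2 080 mm², y = 8 mm, Ī = 44373.33 mm⁴.
Web: 10 × 150, A = 1 500 mm², y = 91 mm, Ī = 2 812 500 mm⁴.
Centroid: ȳ = ΣA·y / ΣA = 42.77654 mm.
Transfer each piece to the horizontal centroidal axis using Ī + A·d² with d = y − 42.77654:
  flange: d = -34.77654 mm → contributes +2 559 941 mm⁴
  web: d = 48.22346 mm → contributes +6 300 754 mm⁴
Total I = 8 860 695 mm⁴.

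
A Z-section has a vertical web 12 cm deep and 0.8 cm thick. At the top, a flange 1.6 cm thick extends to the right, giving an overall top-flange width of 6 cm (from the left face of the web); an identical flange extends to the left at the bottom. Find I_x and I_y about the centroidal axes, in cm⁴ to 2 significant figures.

I_x ≈ 570 cm⁴, I_y ≈ 190 cm⁴

Split into non-overlapping primitives; take the origin at the lower-left of the bounding box.
Web: 0.8 × 12, A = 9.6 cm², y = 6 cm, Ī = 115.2 cm⁴.
Top flange (beyond web): 5.2 × 1.6, A = 8.32 cm², y = 11.2 cm, Ī = 1.775 cm⁴.
Bottom flange (beyond web): 5.2 × 1.6, A = 8.32 cm², y = 0.8 cm, Ī = 1.775 cm⁴.
Centroid: ȳ = ΣA·y / ΣA = 6 cm.
Transfer each piece to the centroidal x-axis using Ī + A·d² with d = y − 6:
  web: d = 0 cm → contributes +115.2 cm⁴
  top flange (beyond web): d = 5.2 cm → contributes +226.7 cm⁴
  bottom flange (beyond web): d = -5.2 cm → contributes +226.7 cm⁴
Total I = 568.7 cm⁴.
For the y-axis: x̄ = 5.6 cm.
Repeating about the centroidal y-axis gives I_y = 187.8 cm⁴.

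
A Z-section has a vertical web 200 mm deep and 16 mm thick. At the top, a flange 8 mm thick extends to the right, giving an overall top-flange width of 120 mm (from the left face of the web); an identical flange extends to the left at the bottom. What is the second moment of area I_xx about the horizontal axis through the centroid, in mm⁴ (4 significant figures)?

I_xx ≈ 2.601 × 10⁷ mm⁴

Break the section into simple shapes (no overlaps), measuring from the bottom-left corner of the bounding box.
Web: 16 × 200, A = 3 200 mm², y = 100 mm, Ī = 10 666 667 mm⁴.
Top flange (beyond web): 104 × 8, A = 832 mm², y = 196 mm, Ī = 4437.33 mm⁴.
Bottom flange (beyond web): 104 × 8, A = 832 mm², y = 4 mm, Ī = 4437.33 mm⁴.
Centroid: ȳ = ΣA·y / ΣA = 100 mm.
Transfer each piece to the horizontal axis through the centroid using Ī + A·d² with d = y − 100:
  web: d = 0 mm → contributes +10 666 667 mm⁴
  top flange (beyond web): d = 96 mm → contributes +7 672 149 mm⁴
  bottom flange (beyond web): d = -96 mm → contributes +7 672 149 mm⁴
Total I = 26 010 965 mm⁴.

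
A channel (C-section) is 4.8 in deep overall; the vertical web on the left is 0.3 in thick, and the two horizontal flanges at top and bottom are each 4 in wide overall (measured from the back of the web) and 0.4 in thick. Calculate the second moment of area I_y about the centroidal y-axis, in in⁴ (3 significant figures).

I_y ≈ 7.26 in⁴

Split into non-overlapping primitives; take the origin at the lower-left of the bounding box.
Web: 0.3 × 4.8, A = 1.44 in², x = 0.15 in, Ī = 0.0108 in⁴.
Top flange (beyond web): 3.7 × 0.4, A = 1.48 in², x = 2.15 in, Ī = 1.6884 in⁴.
Bottom flange (beyond web): 3.7 × 0.4, A = 1.48 in², x = 2.15 in, Ī = 1.6884 in⁴.
Centroid: x̄ = ΣA·x / ΣA = 1.4955 in.
Transfer each piece to the centroidal y-axis using Ī + A·d² with d = x − 1.4955:
  web: d = -1.3455 in → contributes +2.6176 in⁴
  top flange (beyond web): d = 0.65455 in → contributes +2.3225 in⁴
  bottom flange (beyond web): d = 0.65455 in → contributes +2.3225 in⁴
Total I = 7.2626 in⁴.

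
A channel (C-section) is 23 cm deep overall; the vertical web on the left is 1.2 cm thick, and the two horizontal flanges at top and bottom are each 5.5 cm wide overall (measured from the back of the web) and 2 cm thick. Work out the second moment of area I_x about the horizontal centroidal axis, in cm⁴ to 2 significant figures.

I_x ≈ 3100 cm⁴

Decompose the section into non-overlapping parts with the origin at the bottom-left of its bounding rectangle.
Web: 1.2 × 23, A = 27.6 cm², y = 11.5 cm, Ī = 1 217 cm⁴.
Top flange (beyond web): 4.3 × 2, A = 8.6 cm², y = 22 cm, Ī = 2.867 cm⁴.
Bottom flange (beyond web): 4.3 × 2, A = 8.6 cm², y = 1 cm, Ī = 2.867 cm⁴.
By symmetry the centroid is at mid-height, ȳ = 11.5 cm.
Transfer each piece to the horizontal centroidal axis using Ī + A·d² with d = y − 11.5:
  web: d = 0 cm → contributes +1 217 cm⁴
  top flange (beyond web): d = 10.5 cm → contributes +951 cm⁴
  bottom flange (beyond web): d = -10.5 cm → contributes +951 cm⁴
Total I = 3 119 cm⁴.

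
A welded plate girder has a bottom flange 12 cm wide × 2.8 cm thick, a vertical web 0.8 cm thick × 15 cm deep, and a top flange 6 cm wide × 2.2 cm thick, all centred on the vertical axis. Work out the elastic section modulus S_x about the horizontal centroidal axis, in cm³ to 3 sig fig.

Break the section into simple shapes (no overlaps), measuring from the bottom-left corner of the bounding box.
Bottom plate: 12 × 2.8, A = 33.6 cm², y = 1.4 cm, Ī = 21.952 cm⁴.
Web plate: 0.8 × 15, A = 12 cm², y = 10.3 cm, Ī = 225 cm⁴.
Top plate: 6 × 2.2, A = 13.2 cm², y = 18.9 cm, Ī = 5.324 cm⁴.
Centroid: ȳ = ΣA·y / ΣA = 7.1449 cm.
Transfer each piece to the horizontal centroidal axis using Ī + A·d² with d = y − 7.1449:
  bottom plate: d = -5.7449 cm → contributes +1130.9 cm⁴
  web plate: d = 3.1551 cm → contributes +344.46 cm⁴
  top plate: d = 11.755 cm → contributes +1829.3 cm⁴
Total I = 3304.7 cm⁴.
Extreme fibre distance c = 12.855 cm; S = I/c = 257.07 cm³.

S_x ≈ 257 cm³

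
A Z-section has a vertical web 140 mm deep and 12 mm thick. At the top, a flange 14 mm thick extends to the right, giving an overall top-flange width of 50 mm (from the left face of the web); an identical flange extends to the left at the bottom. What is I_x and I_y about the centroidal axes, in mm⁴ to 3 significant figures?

Split into non-overlapping primitives; take the origin at the lower-left of the bounding box.
Web: 12 × 140, A = 1 680 mm², y = 70 mm, Ī = 2 744 000 mm⁴.
Top flange (beyond web): 38 × 14, A = 532 mm², y = 133 mm, Ī = 8689.3 mm⁴.
Bottom flange (beyond web): 38 × 14, A = 532 mm², y = 7 mm, Ī = 8689.3 mm⁴.
Centroid: ȳ = ΣA·y / ΣA = 70 mm.
Transfer each piece to the centroidal x-axis using Ī + A·d² with d = y − 70:
  web: d = 0 mm → contributes +2 744 000 mm⁴
  top flange (beyond web): d = 63 mm → contributes +2 120 197 mm⁴
  bottom flange (beyond web): d = -63 mm → contributes +2 120 197 mm⁴
Total I = 6 984 395 mm⁴.
For the y-axis: x̄ = 44 mm.
Repeating about the centroidal y-axis gives I_y = 813 195 mm⁴.

I_x ≈ 6.98 × 10⁶ mm⁴, I_y ≈ 8.13 × 10⁵ mm⁴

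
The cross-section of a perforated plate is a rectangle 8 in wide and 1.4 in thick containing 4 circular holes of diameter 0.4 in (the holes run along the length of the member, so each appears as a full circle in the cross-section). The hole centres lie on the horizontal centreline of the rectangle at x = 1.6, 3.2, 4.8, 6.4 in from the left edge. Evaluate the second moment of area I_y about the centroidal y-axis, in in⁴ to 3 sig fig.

I_y ≈ 58.1 in⁴

Split into non-overlapping primitives; take the origin at the lower-left of the bounding box.
Plate: 8 × 1.4, A = 11.2 in², x = 4 in, Ī = 59.733 in⁴.
Hole 1 (subtracted): ⌀0.4, A = 0.12566 in², x = 1.6 in, Ī = 0.0012566 in⁴.
Hole 2 (subtracted): ⌀0.4, A = 0.12566 in², x = 3.2 in, Ī = 0.0012566 in⁴.
Hole 3 (subtracted): ⌀0.4, A = 0.12566 in², x = 4.8 in, Ī = 0.0012566 in⁴.
Hole 4 (subtracted): ⌀0.4, A = 0.12566 in², x = 6.4 in, Ī = 0.0012566 in⁴.
By symmetry the centroid is at mid-width, x̄ = 4 in.
Transfer each piece to the centroidal y-axis using Ī + A·d² with d = x − 4:
  plate: d = 0 in → contributes +59.733 in⁴
  hole 1: d = -2.4 in → contributes −0.72508 in⁴
  hole 2: d = -0.8 in → contributes −0.081681 in⁴
  hole 3: d = 0.8 in → contributes −0.081681 in⁴
  hole 4: d = 2.4 in → contributes −0.72508 in⁴
Total I = 58.12 in⁴.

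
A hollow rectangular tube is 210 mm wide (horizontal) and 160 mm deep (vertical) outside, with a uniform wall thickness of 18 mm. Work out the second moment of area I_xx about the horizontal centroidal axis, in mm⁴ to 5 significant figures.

I_xx ≈ 4.4034 × 10⁷ mm⁴

Treat the section as a set of non-overlapping primitives; coordinates are from the bounding-box lower-left.
Outer rectangle: 210 × 160, A = 33 600 mm², y = 80 mm, Ī = 71 680 000 mm⁴.
Inner void (subtracted): 174 × 124, A = 21 576 mm², y = 80 mm, Ī = 27 646 048 mm⁴.
By symmetry the centroid is at mid-height, ȳ = 80 mm.
All pieces are centred on the horizontal centroidal axis, so I = ΣĪ (holes subtracted) = 44 033 952 mm⁴.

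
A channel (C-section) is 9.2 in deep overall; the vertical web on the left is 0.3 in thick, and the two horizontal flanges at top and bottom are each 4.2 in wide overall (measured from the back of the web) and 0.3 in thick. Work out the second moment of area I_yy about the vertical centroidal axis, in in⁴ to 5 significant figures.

Split into non-overlapping primitives; take the origin at the lower-left of the bounding box.
Web: 0.3 × 9.2, A = 2.76 in², x = 0.15 in, Ī = 0.0207 in⁴.
Top flange (beyond web): 3.9 × 0.3, A = 1.17 in², x = 2.25 in, Ī = 1.482975 in⁴.
Bottom flange (beyond web): 3.9 × 0.3, A = 1.17 in², x = 2.25 in, Ī = 1.482975 in⁴.
Centroid: x̄ = ΣA·x / ΣA = 1.113529 in.
Transfer each piece to the vertical centroidal axis using Ī + A·d² with d = x − 1.113529:
  web: d = -0.9635294 in → contributes +2.583053 in⁴
  top flange (beyond web): d = 1.136471 in → contributes +2.994107 in⁴
  bottom flange (beyond web): d = 1.136471 in → contributes +2.994107 in⁴
Total I = 8.571266 in⁴.

I_yy ≈ 8.5713 in⁴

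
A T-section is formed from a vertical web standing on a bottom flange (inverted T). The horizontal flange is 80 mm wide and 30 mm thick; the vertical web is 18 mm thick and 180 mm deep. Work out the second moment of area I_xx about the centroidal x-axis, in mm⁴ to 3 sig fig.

I_xx ≈ 2.41 × 10⁷ mm⁴

Split into non-overlapping primitives; take the origin at the lower-left of the bounding box.
Flange: 80 × 30, A = 2 400 mm², y = 15 mm, Ī = 180 000 mm⁴.
Web: 18 × 180, A = 3 240 mm², y = 120 mm, Ī = 8 748 000 mm⁴.
Centroid: ȳ = ΣA·y / ΣA = 75.319 mm.
Transfer each piece to the centroidal x-axis using Ī + A·d² with d = y − 75.319:
  flange: d = -60.319 mm → contributes +8 912 159 mm⁴
  web: d = 44.681 mm → contributes +15 216 266 mm⁴
Total I = 24 128 426 mm⁴.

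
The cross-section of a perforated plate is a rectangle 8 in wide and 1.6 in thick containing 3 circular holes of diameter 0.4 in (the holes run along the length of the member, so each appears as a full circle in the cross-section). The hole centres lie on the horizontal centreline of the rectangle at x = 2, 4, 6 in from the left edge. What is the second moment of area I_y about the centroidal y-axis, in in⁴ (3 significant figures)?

I_y ≈ 67.3 in⁴

Split into non-overlapping primitives; take the origin at the lower-left of the bounding box.
Plate: 8 × 1.6, A = 12.8 in², x = 4 in, Ī = 68.267 in⁴.
Hole 1 (subtracted): ⌀0.4, A = 0.12566 in², x = 2 in, Ī = 0.0012566 in⁴.
Hole 2 (subtracted): ⌀0.4, A = 0.12566 in², x = 4 in, Ī = 0.0012566 in⁴.
Hole 3 (subtracted): ⌀0.4, A = 0.12566 in², x = 6 in, Ī = 0.0012566 in⁴.
By symmetry the centroid is at mid-width, x̄ = 4 in.
Transfer each piece to the centroidal y-axis using Ī + A·d² with d = x − 4:
  plate: d = 0 in → contributes +68.267 in⁴
  hole 1: d = -2 in → contributes −0.50391 in⁴
  hole 2: d = 0 in → contributes −0.0012566 in⁴
  hole 3: d = 2 in → contributes −0.50391 in⁴
Total I = 67.258 in⁴.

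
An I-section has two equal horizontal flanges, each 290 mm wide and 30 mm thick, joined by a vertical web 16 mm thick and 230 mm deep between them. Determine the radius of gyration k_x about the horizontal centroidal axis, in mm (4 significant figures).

Split into non-overlapping primitives; take the origin at the lower-left of the bounding box.
Bottom flange: 290 × 30, A = 8 700 mm², y = 15 mm, Ī = 652 500 mm⁴.
Web: 16 × 230, A = 3 680 mm², y = 145 mm, Ī = 16 222 667 mm⁴.
Top flange: 290 × 30, A = 8 700 mm², y = 275 mm, Ī = 652 500 mm⁴.
By symmetry the centroid is at mid-height, ȳ = 145 mm.
Transfer each piece to the horizontal centroidal axis using Ī + A·d² with d = y − 145:
  bottom flange: d = -130 mm → contributes +147 682 500 mm⁴
  web: d = 0 mm → contributes +16 222 667 mm⁴
  top flange: d = 130 mm → contributes +147 682 500 mm⁴
Total I = 311 587 667 mm⁴.
Radius of gyration: k = √(I/A) = √(311 587 667 / 21 080) = 121.578 mm.

k_x ≈ 121.6 mm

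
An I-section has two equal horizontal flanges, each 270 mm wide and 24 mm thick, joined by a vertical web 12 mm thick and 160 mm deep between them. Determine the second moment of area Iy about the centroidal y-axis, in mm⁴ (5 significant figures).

Decompose the section into non-overlapping parts with the origin at the bottom-left of its bounding rectangle.
Bottom flange: 270 × 24, A = 6 480 mm², x = 135 mm, Ī = 39 366 000 mm⁴.
Web: 12 × 160, A = 1 920 mm², x = 135 mm, Ī = 23 040 mm⁴.
Top flange: 270 × 24, A = 6 480 mm², x = 135 mm, Ī = 39 366 000 mm⁴.
By symmetry the centroid is at mid-width, x̄ = 135 mm.
All pieces are centred on the centroidal y-axis, so I = ΣĪ = 78 755 040 mm⁴.

Iy ≈ 7.8755 × 10⁷ mm⁴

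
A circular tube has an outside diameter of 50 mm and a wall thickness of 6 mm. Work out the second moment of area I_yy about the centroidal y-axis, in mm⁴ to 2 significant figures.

I_yy ≈ 2.0 × 10⁵ mm⁴

Break the section into simple shapes (no overlaps), measuring from the bottom-left corner of the bounding box.
Outer circle: ⌀50, A = 1 963 mm², x = 25 mm, Ī = 306 796 mm⁴.
Bore (subtracted): ⌀38, A = 1 134 mm², x = 25 mm, Ī = 102 354 mm⁴.
By symmetry the centroid is at mid-width, x̄ = 25 mm.
All pieces are centred on the centroidal y-axis, so I = ΣĪ (holes subtracted) = 204 442 mm⁴.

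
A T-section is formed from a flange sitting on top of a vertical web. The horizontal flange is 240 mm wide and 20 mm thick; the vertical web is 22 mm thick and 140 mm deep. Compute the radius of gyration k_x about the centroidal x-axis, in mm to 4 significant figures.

Decompose the section into non-overlapping parts with the origin at the bottom-left of its bounding rectangle.
Flange: 240 × 20, A = 4 800 mm², y = 150 mm, Ī = 160 000 mm⁴.
Web: 22 × 140, A = 3 080 mm², y = 70 mm, Ī = 5 030 667 mm⁴.
Centroid: ȳ = ΣA·y / ΣA = 118.731 mm.
Transfer each piece to the centroidal x-axis using Ī + A·d² with d = y − 118.731:
  flange: d = 31.269 mm → contributes +4 853 212 mm⁴
  web: d = -48.731 mm → contributes +12 344 764 mm⁴
Total I = 17 197 976 mm⁴.
Radius of gyration: k = √(I/A) = √(17 197 976 / 7 880) = 46.7171 mm.

k_x ≈ 46.72 mm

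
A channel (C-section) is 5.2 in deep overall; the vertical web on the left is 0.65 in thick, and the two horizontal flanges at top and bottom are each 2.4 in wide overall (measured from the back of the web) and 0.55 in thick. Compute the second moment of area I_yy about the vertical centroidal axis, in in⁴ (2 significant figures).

I_yy ≈ 2.4 in⁴

Split into non-overlapping primitives; take the origin at the lower-left of the bounding box.
Web: 0.65 × 5.2, A = 3.38 in², x = 0.325 in, Ī = 0.119 in⁴.
Top flange (beyond web): 1.75 × 0.55, A = 0.9625 in², x = 1.525 in, Ī = 0.2456 in⁴.
Bottom flange (beyond web): 1.75 × 0.55, A = 0.9625 in², x = 1.525 in, Ī = 0.2456 in⁴.
Centroid: x̄ = ΣA·x / ΣA = 0.7604 in.
Transfer each piece to the vertical centroidal axis using Ī + A·d² with d = x − 0.7604:
  web: d = -0.4354 in → contributes +0.7599 in⁴
  top flange (beyond web): d = 0.7646 in → contributes +0.8083 in⁴
  bottom flange (beyond web): d = 0.7646 in → contributes +0.8083 in⁴
Total I = 2.376 in⁴.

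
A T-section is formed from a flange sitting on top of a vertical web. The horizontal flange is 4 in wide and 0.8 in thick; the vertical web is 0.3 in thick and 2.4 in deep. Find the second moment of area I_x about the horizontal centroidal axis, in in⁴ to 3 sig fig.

I_x ≈ 2.02 in⁴

Decompose the section into non-overlapping parts with the origin at the bottom-left of its bounding rectangle.
Flange: 4 × 0.8, A = 3.2 in², y = 2.8 in, Ī = 0.17067 in⁴.
Web: 0.3 × 2.4, A = 0.72 in², y = 1.2 in, Ī = 0.3456 in⁴.
Centroid: ȳ = ΣA·y / ΣA = 2.5061 in.
Transfer each piece to the horizontal centroidal axis using Ī + A·d² with d = y − 2.5061:
  flange: d = 0.29388 in → contributes +0.44703 in⁴
  web: d = -1.3061 in → contributes +1.5739 in⁴
Total I = 2.0209 in⁴.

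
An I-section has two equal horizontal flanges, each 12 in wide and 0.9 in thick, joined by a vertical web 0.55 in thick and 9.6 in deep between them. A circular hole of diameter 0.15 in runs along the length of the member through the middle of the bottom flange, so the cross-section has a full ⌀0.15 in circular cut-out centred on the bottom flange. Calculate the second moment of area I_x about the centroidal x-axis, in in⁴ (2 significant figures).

Decompose the section into non-overlapping parts with the origin at the bottom-left of its bounding rectangle.
Bottom flange: 12 × 0.9, A = 10.8 in², y = 0.45 in, Ī = 0.729 in⁴.
Web: 0.55 × 9.6, A = 5.28 in², y = 5.7 in, Ī = 40.55 in⁴.
Top flange: 12 × 0.9, A = 10.8 in², y = 10.95 in, Ī = 0.729 in⁴.
Hole (subtracted): ⌀0.15, A = 0.01767 in², y = 0.45 in, Ī = 0.00002485 in⁴.
Centroid: ȳ = ΣA·y / ΣA = 5.703 in.
Transfer each piece to the centroidal x-axis using Ī + A·d² with d = y − 5.703:
  bottom flange: d = -5.253 in → contributes +298.8 in⁴
  web: d = -0.003454 in → contributes +40.55 in⁴
  top flange: d = 5.247 in → contributes +298 in⁴
  hole: d = -5.253 in → contributes −0.4877 in⁴
Total I = 636.9 in⁴.

I_x ≈ 640 in⁴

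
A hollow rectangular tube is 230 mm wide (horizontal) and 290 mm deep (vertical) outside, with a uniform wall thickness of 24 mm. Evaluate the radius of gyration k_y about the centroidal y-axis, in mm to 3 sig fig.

k_y ≈ 87.2 mm

Break the section into simple shapes (no overlaps), measuring from the bottom-left corner of the bounding box.
Outer rectangle: 230 × 290, A = 66 700 mm², x = 115 mm, Ī = 294 035 833 mm⁴.
Inner void (subtracted): 182 × 242, A = 44 044 mm², x = 115 mm, Ī = 121 576 121 mm⁴.
By symmetry the centroid is at mid-width, x̄ = 115 mm.
All pieces are centred on the centroidal y-axis, so I = ΣĪ (holes subtracted) = 172 459 712 mm⁴.
Radius of gyration: k = √(I/A) = √(172 459 712 / 22 656) = 87.247 mm.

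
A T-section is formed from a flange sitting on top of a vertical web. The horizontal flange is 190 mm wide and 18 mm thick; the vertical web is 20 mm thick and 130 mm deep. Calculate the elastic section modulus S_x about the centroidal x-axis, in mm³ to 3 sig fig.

Decompose the section into non-overlapping parts with the origin at the bottom-left of its bounding rectangle.
Flange: 190 × 18, A = 3 420 mm², y = 139 mm, Ī = 92 340 mm⁴.
Web: 20 × 130, A = 2 600 mm², y = 65 mm, Ī = 3 661 667 mm⁴.
Centroid: ȳ = ΣA·y / ΣA = 107.04 mm.
Transfer each piece to the centroidal x-axis using Ī + A·d² with d = y − 107.04:
  flange: d = 31.96 mm → contributes +3 585 699 mm⁴
  web: d = -42.04 mm → contributes +8 256 778 mm⁴
Total I = 11 842 477 mm⁴.
Extreme fibre distance c = 107.04 mm; S = I/c = 110 636 mm³.

S_x ≈ 1.11 × 10⁵ mm³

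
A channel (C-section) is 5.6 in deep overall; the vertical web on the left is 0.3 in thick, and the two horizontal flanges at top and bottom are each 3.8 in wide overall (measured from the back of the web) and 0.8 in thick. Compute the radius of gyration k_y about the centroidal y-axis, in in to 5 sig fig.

k_y ≈ 1.1949 in

Treat the section as a set of non-overlapping primitives; coordinates are from the bounding-box lower-left.
Web: 0.3 × 5.6, A = 1.68 in², x = 0.15 in, Ī = 0.0126 in⁴.
Top flange (beyond web): 3.5 × 0.8, A = 2.8 in², x = 2.05 in, Ī = 2.858333 in⁴.
Bottom flange (beyond web): 3.5 × 0.8, A = 2.8 in², x = 2.05 in, Ī = 2.858333 in⁴.
Centroid: x̄ = ΣA·x / ΣA = 1.611538 in.
Transfer each piece to the centroidal y-axis using Ī + A·d² with d = x − 1.611538:
  web: d = -1.461538 in → contributes +3.601239 in⁴
  top flange (beyond web): d = 0.4384615 in → contributes +3.396629 in⁴
  bottom flange (beyond web): d = 0.4384615 in → contributes +3.396629 in⁴
Total I = 10.3945 in⁴.
Radius of gyration: k = √(I/A) = √(10.3945 / 7.28) = 1.194912 in.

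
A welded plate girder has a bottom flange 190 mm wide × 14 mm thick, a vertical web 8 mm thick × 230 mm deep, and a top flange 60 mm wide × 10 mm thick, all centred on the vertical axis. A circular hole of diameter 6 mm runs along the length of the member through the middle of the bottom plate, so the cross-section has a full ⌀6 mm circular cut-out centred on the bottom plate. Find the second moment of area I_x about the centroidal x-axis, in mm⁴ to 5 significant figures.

Break the section into simple shapes (no overlaps), measuring from the bottom-left corner of the bounding box.
Bottom plate: 190 × 14, A = 2 660 mm², y = 7 mm, Ī = 43446.67 mm⁴.
Web plate: 8 × 230, A = 1 840 mm², y = 129 mm, Ī = 8 111 333 mm⁴.
Top plate: 60 × 10, A = 600 mm², y = 249 mm, Ī = 5 000 mm⁴.
Hole (subtracted): ⌀6, A = 28.27433 mm², y = 7 mm, Ī = 63.61725 mm⁴.
Centroid: ȳ = ΣA·y / ΣA = 79.89038 mm.
Transfer each piece to the centroidal x-axis using Ī + A·d² with d = y − 79.89038:
  bottom plate: d = -72.89038 mm → contributes +14 176 046 mm⁴
  web plate: d = 49.10962 mm → contributes +12 548 963 mm⁴
  top plate: d = 169.1096 mm → contributes +17 163 839 mm⁴
  hole: d = -72.89038 mm → contributes −150285.4 mm⁴
Total I = 43 738 562 mm⁴.

I_x ≈ 4.3739 × 10⁷ mm⁴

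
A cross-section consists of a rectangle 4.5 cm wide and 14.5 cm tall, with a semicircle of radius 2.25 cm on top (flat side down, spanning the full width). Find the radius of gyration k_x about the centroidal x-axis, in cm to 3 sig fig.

k_x ≈ 4.71 cm

Decompose the section into non-overlapping parts with the origin at the bottom-left of its bounding rectangle.
Rectangular body: 4.5 × 14.5, A = 65.25 cm², y = 7.25 cm, Ī = 1143.2 cm⁴.
Semicircular cap: semicircle r = 2.25, A = 7.9522 cm², y = 15.455 cm, Ī = 2.813 cm⁴.
Centroid: ȳ = ΣA·y / ΣA = 8.1413 cm.
Transfer each piece to the centroidal x-axis using Ī + A·d² with d = y − 8.1413:
  rectangular body: d = -0.89132 cm → contributes +1195.1 cm⁴
  semicircular cap: d = 7.3136 cm → contributes +428.16 cm⁴
Total I = 1623.2 cm⁴.
Radius of gyration: k = √(I/A) = √(1623.2 / 73.202) = 4.709 cm.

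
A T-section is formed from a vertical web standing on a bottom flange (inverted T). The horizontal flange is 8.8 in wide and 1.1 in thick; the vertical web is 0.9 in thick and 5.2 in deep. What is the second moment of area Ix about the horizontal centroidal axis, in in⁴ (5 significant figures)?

Ix ≈ 42.825 in⁴

Split into non-overlapping primitives; take the origin at the lower-left of the bounding box.
Flange: 8.8 × 1.1, A = 9.68 in², y = 0.55 in, Ī = 0.9760667 in⁴.
Web: 0.9 × 5.2, A = 4.68 in², y = 3.7 in, Ī = 10.5456 in⁴.
Centroid: ȳ = ΣA·y / ΣA = 1.576602 in.
Transfer each piece to the horizontal centroidal axis using Ī + A·d² with d = y − 1.576602:
  flange: d = -1.026602 in → contributes +11.17793 in⁴
  web: d = 2.123398 in → contributes +31.64688 in⁴
Total I = 42.8248 in⁴.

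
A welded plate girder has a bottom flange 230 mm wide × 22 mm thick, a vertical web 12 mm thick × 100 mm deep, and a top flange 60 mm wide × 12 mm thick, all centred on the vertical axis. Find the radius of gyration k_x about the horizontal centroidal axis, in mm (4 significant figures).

k_x ≈ 41.43 mm

Treat the section as a set of non-overlapping primitives; coordinates are from the bounding-box lower-left.
Bottom plate: 230 × 22, A = 5 060 mm², y = 11 mm, Ī = 204 087 mm⁴.
Web plate: 12 × 100, A = 1 200 mm², y = 72 mm, Ī = 1 000 000 mm⁴.
Top plate: 60 × 12, A = 720 mm², y = 128 mm, Ī = 8 640 mm⁴.
Centroid: ȳ = ΣA·y / ΣA = 33.5559 mm.
Transfer each piece to the horizontal centroidal axis using Ī + A·d² with d = y − 33.5559:
  bottom plate: d = -22.5559 mm → contributes +2 778 450 mm⁴
  web plate: d = 38.4441 mm → contributes +2 773 541 mm⁴
  top plate: d = 94.4441 mm → contributes +6 430 819 mm⁴
Total I = 11 982 810 mm⁴.
Radius of gyration: k = √(I/A) = √(11 982 810 / 6 980) = 41.4335 mm.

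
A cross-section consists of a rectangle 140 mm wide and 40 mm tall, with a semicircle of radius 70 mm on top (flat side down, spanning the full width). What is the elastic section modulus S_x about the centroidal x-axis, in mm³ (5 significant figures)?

S_x ≈ 1.8606 × 10⁵ mm³

Break the section into simple shapes (no overlaps), measuring from the bottom-left corner of the bounding box.
Rectangular body: 140 × 40, A = 5 600 mm², y = 20 mm, Ī = 746666.7 mm⁴.
Semicircular cap: semicircle r = 70, A = 7696.902 mm², y = 69.70892 mm, Ī = 2 635 265 mm⁴.
Centroid: ȳ = ΣA·y / ΣA = 48.77397 mm.
Transfer each piece to the centroidal x-axis using Ī + A·d² with d = y − 48.77397:
  rectangular body: d = -28.77397 mm → contributes +5 383 139 mm⁴
  semicircular cap: d = 20.93495 mm → contributes +6 008 602 mm⁴
Total I = 11 391 741 mm⁴.
Extreme fibre distance c = 61.22603 mm; S = I/c = 186060.4 mm³.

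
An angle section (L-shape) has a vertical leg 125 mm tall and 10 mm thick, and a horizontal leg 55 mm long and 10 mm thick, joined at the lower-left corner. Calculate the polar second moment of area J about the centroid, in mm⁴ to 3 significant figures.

J ≈ 3.06 × 10⁶ mm⁴

Split into non-overlapping primitives; take the origin at the lower-left of the bounding box.
Vertical leg: 10 × 125, A = 1 250 mm², y = 62.5 mm, Ī = 1 627 604 mm⁴.
Horizontal leg (remainder): 45 × 10, A = 450 mm², y = 5 mm, Ī = 3 750 mm⁴.
Centroid: ȳ = ΣA·y / ΣA = 47.279 mm.
Transfer each piece to the centroidal x-axis using Ī + A·d² with d = y − 47.279:
  vertical leg: d = 15.221 mm → contributes +1 917 187 mm⁴
  horizontal leg (remainder): d = -42.279 mm → contributes +808 147 mm⁴
Total I = 2 725 334 mm⁴.
For the y-axis: x̄ = 12.279 mm.
Repeating about the centroidal y-axis gives I_y = 336 584 mm⁴.
Polar second moment: J = I_x + I_y = 3 061 918 mm⁴.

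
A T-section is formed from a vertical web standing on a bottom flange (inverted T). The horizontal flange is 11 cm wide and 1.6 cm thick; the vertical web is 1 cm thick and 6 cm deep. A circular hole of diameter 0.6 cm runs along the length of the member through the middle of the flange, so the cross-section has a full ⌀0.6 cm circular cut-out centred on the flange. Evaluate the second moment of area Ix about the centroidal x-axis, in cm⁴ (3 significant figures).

Treat the section as a set of non-overlapping primitives; coordinates are from the bounding-box lower-left.
Flange: 11 × 1.6, A = 17.6 cm², y = 0.8 cm, Ī = 3.7547 cm⁴.
Web: 1 × 6, A = 6 cm², y = 4.6 cm, Ī = 18 cm⁴.
Hole (subtracted): ⌀0.6, A = 0.28274 cm², y = 0.8 cm, Ī = 0.0063617 cm⁴.
Centroid: ȳ = ΣA·y / ΣA = 1.7778 cm.
Transfer each piece to the centroidal x-axis using Ī + A·d² with d = y − 1.7778:
  flange: d = -0.97782 cm → contributes +20.582 cm⁴
  web: d = 2.8222 cm → contributes +65.788 cm⁴
  hole: d = -0.97782 cm → contributes −0.2767 cm⁴
Total I = 86.094 cm⁴.

Ix ≈ 86.1 cm⁴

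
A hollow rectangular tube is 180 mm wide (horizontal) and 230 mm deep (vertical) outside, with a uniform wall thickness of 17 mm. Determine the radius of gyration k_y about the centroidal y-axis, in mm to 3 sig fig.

k_y ≈ 69.0 mm

Treat the section as a set of non-overlapping primitives; coordinates are from the bounding-box lower-left.
Outer rectangle: 180 × 230, A = 41 400 mm², x = 90 mm, Ī = 111 780 000 mm⁴.
Inner void (subtracted): 146 × 196, A = 28 616 mm², x = 90 mm, Ī = 50 831 555 mm⁴.
By symmetry the centroid is at mid-width, x̄ = 90 mm.
All pieces are centred on the centroidal y-axis, so I = ΣĪ (holes subtracted) = 60 948 445 mm⁴.
Radius of gyration: k = √(I/A) = √(60 948 445 / 12 784) = 69.047 mm.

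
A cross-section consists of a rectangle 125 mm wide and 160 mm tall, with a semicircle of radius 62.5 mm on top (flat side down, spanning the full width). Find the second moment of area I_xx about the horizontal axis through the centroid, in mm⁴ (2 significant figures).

I_xx ≈ 9.8 × 10⁷ mm⁴

Treat the section as a set of non-overlapping primitives; coordinates are from the bounding-box lower-left.
Rectangular body: 125 × 160, A = 20 000 mm², y = 80 mm, Ī = 42 666 667 mm⁴.
Semicircular cap: semicircle r = 62.5, A = 6 136 mm², y = 186.5 mm, Ī = 1 674 758 mm⁴.
Centroid: ȳ = ΣA·y / ΣA = 105 mm.
Transfer each piece to the horizontal axis through the centroid using Ī + A·d² with d = y − 105:
  rectangular body: d = -25.01 mm → contributes +55 175 705 mm⁴
  semicircular cap: d = 81.52 mm → contributes +42 447 885 mm⁴
Total I = 97 623 590 mm⁴.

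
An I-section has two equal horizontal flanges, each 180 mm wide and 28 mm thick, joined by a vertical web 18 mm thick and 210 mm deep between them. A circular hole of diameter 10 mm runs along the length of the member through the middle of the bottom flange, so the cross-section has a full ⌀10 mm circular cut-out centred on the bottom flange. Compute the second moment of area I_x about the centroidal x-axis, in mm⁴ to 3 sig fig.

I_x ≈ 1.56 × 10⁸ mm⁴

Treat the section as a set of non-overlapping primitives; coordinates are from the bounding-box lower-left.
Bottom flange: 180 × 28, A = 5 040 mm², y = 14 mm, Ī = 329 280 mm⁴.
Web: 18 × 210, A = 3 780 mm², y = 133 mm, Ī = 13 891 500 mm⁴.
Top flange: 180 × 28, A = 5 040 mm², y = 252 mm, Ī = 329 280 mm⁴.
Hole (subtracted): ⌀10, A = 78.54 mm², y = 14 mm, Ī = 490.87 mm⁴.
Centroid: ȳ = ΣA·y / ΣA = 133.68 mm.
Transfer each piece to the centroidal x-axis using Ī + A·d² with d = y − 133.68:
  bottom flange: d = -119.68 mm → contributes +72 516 522 mm⁴
  web: d = -0.67817 mm → contributes +13 893 239 mm⁴
  top flange: d = 118.32 mm → contributes +70 889 554 mm⁴
  hole: d = -119.68 mm → contributes −1 125 406 mm⁴
Total I = 156 173 908 mm⁴.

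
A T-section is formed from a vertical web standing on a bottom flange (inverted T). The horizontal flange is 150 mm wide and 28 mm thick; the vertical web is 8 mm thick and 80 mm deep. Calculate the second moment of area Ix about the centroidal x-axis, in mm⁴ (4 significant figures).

Ix ≈ 2.235 × 10⁶ mm⁴

Split into non-overlapping primitives; take the origin at the lower-left of the bounding box.
Flange: 150 × 28, A = 4 200 mm², y = 14 mm, Ī = 274 400 mm⁴.
Web: 8 × 80, A = 640 mm², y = 68 mm, Ī = 341 333 mm⁴.
Centroid: ȳ = ΣA·y / ΣA = 21.1405 mm.
Transfer each piece to the centroidal x-axis using Ī + A·d² with d = y − 21.1405:
  flange: d = -7.1405 mm → contributes +488 544 mm⁴
  web: d = 46.8595 mm → contributes +1 746 654 mm⁴
Total I = 2 235 198 mm⁴.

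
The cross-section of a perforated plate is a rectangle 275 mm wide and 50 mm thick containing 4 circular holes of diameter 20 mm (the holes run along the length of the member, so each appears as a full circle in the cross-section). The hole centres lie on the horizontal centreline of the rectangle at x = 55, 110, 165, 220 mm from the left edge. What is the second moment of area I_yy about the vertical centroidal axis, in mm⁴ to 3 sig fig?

Split into non-overlapping primitives; take the origin at the lower-left of the bounding box.
Plate: 275 × 50, A = 13 750 mm², x = 137.5 mm, Ī = 86 653 646 mm⁴.
Hole 1 (subtracted): ⌀20, A = 314.16 mm², x = 55 mm, Ī = 7 854 mm⁴.
Hole 2 (subtracted): ⌀20, A = 314.16 mm², x = 110 mm, Ī = 7 854 mm⁴.
Hole 3 (subtracted): ⌀20, A = 314.16 mm², x = 165 mm, Ī = 7 854 mm⁴.
Hole 4 (subtracted): ⌀20, A = 314.16 mm², x = 220 mm, Ī = 7 854 mm⁴.
By symmetry the centroid is at mid-width, x̄ = 137.5 mm.
Transfer each piece to the vertical centroidal axis using Ī + A·d² with d = x − 137.5:
  plate: d = 0 mm → contributes +86 653 646 mm⁴
  hole 1: d = -82.5 mm → contributes −2 146 100 mm⁴
  hole 2: d = -27.5 mm → contributes −245 437 mm⁴
  hole 3: d = 27.5 mm → contributes −245 437 mm⁴
  hole 4: d = 82.5 mm → contributes −2 146 100 mm⁴
Total I = 81 870 571 mm⁴.

I_yy ≈ 8.19 × 10⁷ mm⁴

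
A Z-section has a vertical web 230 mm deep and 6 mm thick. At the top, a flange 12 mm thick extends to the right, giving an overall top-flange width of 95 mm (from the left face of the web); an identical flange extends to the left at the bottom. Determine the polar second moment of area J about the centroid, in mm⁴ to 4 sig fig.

J ≈ 3.772 × 10⁷ mm⁴

Decompose the section into non-overlapping parts with the origin at the bottom-left of its bounding rectangle.
Web: 6 × 230, A = 1 380 mm², y = 115 mm, Ī = 6 083 500 mm⁴.
Top flange (beyond web): 89 × 12, A = 1 068 mm², y = 224 mm, Ī = 12 816 mm⁴.
Bottom flange (beyond web): 89 × 12, A = 1 068 mm², y = 6 mm, Ī = 12 816 mm⁴.
Centroid: ȳ = ΣA·y / ΣA = 115 mm.
Transfer each piece to the centroidal x-axis using Ī + A·d² with d = y − 115:
  web: d = 0 mm → contributes +6 083 500 mm⁴
  top flange (beyond web): d = 109 mm → contributes +12 701 724 mm⁴
  bottom flange (beyond web): d = -109 mm → contributes +12 701 724 mm⁴
Total I = 31 486 948 mm⁴.
For the y-axis: x̄ = 92 mm.
Repeating about the centroidal y-axis gives I_y = 6 233 428 mm⁴.
Polar second moment: J = I_x + I_y = 37 720 376 mm⁴.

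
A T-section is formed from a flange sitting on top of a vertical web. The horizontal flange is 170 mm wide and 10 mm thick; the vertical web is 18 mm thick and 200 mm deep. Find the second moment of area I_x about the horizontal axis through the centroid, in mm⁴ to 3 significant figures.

Decompose the section into non-overlapping parts with the origin at the bottom-left of its bounding rectangle.
Flange: 170 × 10, A = 1 700 mm², y = 205 mm, Ī = 14 167 mm⁴.
Web: 18 × 200, A = 3 600 mm², y = 100 mm, Ī = 12 000 000 mm⁴.
Centroid: ȳ = ΣA·y / ΣA = 133.68 mm.
Transfer each piece to the horizontal axis through the centroid using Ī + A·d² with d = y − 133.68:
  flange: d = 71.321 mm → contributes +8 661 472 mm⁴
  web: d = -33.679 mm → contributes +16 083 450 mm⁴
Total I = 24 744 921 mm⁴.

I_x ≈ 2.47 × 10⁷ mm⁴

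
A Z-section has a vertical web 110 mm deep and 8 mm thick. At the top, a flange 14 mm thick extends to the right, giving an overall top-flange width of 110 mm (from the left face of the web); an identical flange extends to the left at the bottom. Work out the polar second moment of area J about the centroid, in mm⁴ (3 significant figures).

Break the section into simple shapes (no overlaps), measuring from the bottom-left corner of the bounding box.
Web: 8 × 110, A = 880 mm², y = 55 mm, Ī = 887 333 mm⁴.
Top flange (beyond web): 102 × 14, A = 1 428 mm², y = 103 mm, Ī = 23 324 mm⁴.
Bottom flange (beyond web): 102 × 14, A = 1 428 mm², y = 7 mm, Ī = 23 324 mm⁴.
Centroid: ȳ = ΣA·y / ΣA = 55 mm.
Transfer each piece to the centroidal x-axis using Ī + A·d² with d = y − 55:
  web: d = 0 mm → contributes +887 333 mm⁴
  top flange (beyond web): d = 48 mm → contributes +3 313 436 mm⁴
  bottom flange (beyond web): d = -48 mm → contributes +3 313 436 mm⁴
Total I = 7 514 205 mm⁴.
For the y-axis: x̄ = 106 mm.
Repeating about the centroidal y-axis gives I_y = 11 120 245 mm⁴.
Polar second moment: J = I_x + I_y = 18 634 451 mm⁴.

J ≈ 1.86 × 10⁷ mm⁴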